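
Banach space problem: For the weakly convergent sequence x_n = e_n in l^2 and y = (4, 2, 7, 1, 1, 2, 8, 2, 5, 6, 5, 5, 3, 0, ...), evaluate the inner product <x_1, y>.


x_1 = e_1 is the standard basis vector with 1 in position 1.
<x_1, y> = y_1 = 4
As n -> infinity, <x_n, y> -> 0, confirming weak convergence of (x_n) to 0.

4


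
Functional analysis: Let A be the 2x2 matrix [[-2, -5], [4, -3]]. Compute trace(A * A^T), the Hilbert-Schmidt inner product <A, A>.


trace(A * A^T) = sum of squares of all entries
= (-2)^2 + (-5)^2 + 4^2 + (-3)^2
= 4 + 25 + 16 + 9
= 54

54


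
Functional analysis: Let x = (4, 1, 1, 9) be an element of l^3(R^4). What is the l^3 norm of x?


The l^3 norm = (sum |x_i|^3)^(1/3)
Sum of 3th powers = 64 + 1 + 1 + 729 = 795
||x||_3 = (795)^(1/3) = 9.2638

9.2638


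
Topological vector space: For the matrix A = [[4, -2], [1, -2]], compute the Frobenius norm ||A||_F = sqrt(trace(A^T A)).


||A||_F^2 = sum a_ij^2
= 4^2 + (-2)^2 + 1^2 + (-2)^2
= 16 + 4 + 1 + 4 = 25
||A||_F = sqrt(25) = 5.0000

5.0000


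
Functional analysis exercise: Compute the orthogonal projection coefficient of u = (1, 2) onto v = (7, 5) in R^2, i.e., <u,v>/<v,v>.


Computing <u,v> = 1*7 + 2*5 = 17
Computing <v,v> = 7^2 + 5^2 = 74
Projection coefficient = 17/74 = 0.2297

0.2297


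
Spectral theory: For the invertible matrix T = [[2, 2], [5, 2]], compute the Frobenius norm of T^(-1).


det(T) = 2*2 - 2*5 = -6
T^(-1) = (1/-6) * [[2, -2], [-5, 2]] = [[-0.3333, 0.3333], [0.8333, -0.3333]]
||T^(-1)||_F^2 = (-0.3333)^2 + 0.3333^2 + 0.8333^2 + (-0.3333)^2 = 1.0278
||T^(-1)||_F = sqrt(1.0278) = 1.0138

1.0138


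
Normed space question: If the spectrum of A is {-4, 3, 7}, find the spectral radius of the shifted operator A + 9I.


Spectrum of A + 9I = {5, 12, 16}
Spectral radius = max |lambda| over the shifted spectrum
= max(5, 12, 16) = 16

16


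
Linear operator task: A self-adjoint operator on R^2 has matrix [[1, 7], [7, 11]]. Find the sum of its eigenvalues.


For a self-adjoint (symmetric) matrix, the eigenvalues are real.
The sum of eigenvalues equals the trace of the matrix.
trace = 1 + 11 = 12

12


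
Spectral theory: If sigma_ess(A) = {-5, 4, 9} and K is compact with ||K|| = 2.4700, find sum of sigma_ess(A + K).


By Weyl's theorem, the essential spectrum is invariant under compact perturbations.
sigma_ess(A + K) = sigma_ess(A) = {-5, 4, 9}
Sum = -5 + 4 + 9 = 8

8


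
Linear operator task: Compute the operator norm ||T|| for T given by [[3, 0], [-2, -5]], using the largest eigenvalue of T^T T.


A^T A = [[13, 10], [10, 25]]
trace(A^T A) = 38, det(A^T A) = 225
discriminant = 38^2 - 4*225 = 544
Largest eigenvalue of A^T A = (trace + sqrt(disc))/2 = 30.6619
||T|| = sqrt(30.6619) = 5.5373

5.5373


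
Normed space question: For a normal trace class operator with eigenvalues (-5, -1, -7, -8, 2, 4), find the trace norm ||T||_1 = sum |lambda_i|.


For a normal operator, singular values equal |eigenvalues|.
Trace norm = sum |lambda_i| = 5 + 1 + 7 + 8 + 2 + 4
= 27

27


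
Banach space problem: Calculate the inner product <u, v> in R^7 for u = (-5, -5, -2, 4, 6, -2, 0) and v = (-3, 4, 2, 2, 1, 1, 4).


Computing the standard inner product <u, v> = sum u_i * v_i
= -5*-3 + -5*4 + -2*2 + 4*2 + 6*1 + -2*1 + 0*4
= 15 + -20 + -4 + 8 + 6 + -2 + 0
= 3

3


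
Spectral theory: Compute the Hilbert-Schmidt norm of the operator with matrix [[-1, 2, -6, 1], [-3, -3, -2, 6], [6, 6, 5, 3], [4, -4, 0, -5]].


The Hilbert-Schmidt norm is sqrt(sum of squares of all entries).
Sum of squares = (-1)^2 + 2^2 + (-6)^2 + 1^2 + (-3)^2 + (-3)^2 + (-2)^2 + 6^2 + 6^2 + 6^2 + 5^2 + 3^2 + 4^2 + (-4)^2 + 0^2 + (-5)^2
= 1 + 4 + 36 + 1 + 9 + 9 + 4 + 36 + 36 + 36 + 25 + 9 + 16 + 16 + 0 + 25 = 263
||T||_HS = sqrt(263) = 16.2173

16.2173


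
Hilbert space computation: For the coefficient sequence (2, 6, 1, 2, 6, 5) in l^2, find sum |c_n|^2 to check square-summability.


sum |c_n|^2 = 2^2 + 6^2 + 1^2 + 2^2 + 6^2 + 5^2
= 4 + 36 + 1 + 4 + 36 + 25
= 106

106


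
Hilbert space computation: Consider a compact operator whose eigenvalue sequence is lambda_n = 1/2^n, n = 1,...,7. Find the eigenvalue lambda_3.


The eigenvalue formula gives lambda_3 = 1/2^3
= 1/8
= 0.1250

0.1250


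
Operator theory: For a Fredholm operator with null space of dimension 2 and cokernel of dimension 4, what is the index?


The Fredholm index is defined as ind(T) = dim(ker T) - dim(coker T)
= 2 - 4
= -2

-2


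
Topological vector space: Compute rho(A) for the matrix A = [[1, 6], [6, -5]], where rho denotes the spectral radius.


For a 2x2 matrix, eigenvalues satisfy lambda^2 - (trace)*lambda + det = 0
trace = 1 + -5 = -4
det = 1*-5 - 6*6 = -41
discriminant = (-4)^2 - 4*(-41) = 180
spectral radius = max |eigenvalue| = 8.7082

8.7082


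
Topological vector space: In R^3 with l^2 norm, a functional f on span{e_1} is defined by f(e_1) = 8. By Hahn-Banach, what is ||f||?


The norm of f is given by ||f|| = sup_{||x||=1} |f(x)|.
On span{e_1}, ||e_1|| = 1, so ||f|| = |f(e_1)| / ||e_1||
= |8| / 1 = 8.0000

8.0000


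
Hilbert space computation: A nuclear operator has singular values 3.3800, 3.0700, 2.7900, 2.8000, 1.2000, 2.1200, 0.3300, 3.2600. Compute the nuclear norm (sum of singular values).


The nuclear norm is the sum of all singular values.
||T||_1 = 3.3800 + 3.0700 + 2.7900 + 2.8000 + 1.2000 + 2.1200 + 0.3300 + 3.2600
= 18.9500

18.9500


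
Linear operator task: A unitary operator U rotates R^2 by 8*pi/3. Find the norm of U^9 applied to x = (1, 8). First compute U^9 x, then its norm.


U is a rotation by theta = 8*pi/3
U^9 = rotation by 9*theta = 72*pi/3 = 0*pi/3 (mod 2*pi)
cos(0*pi/3) = 1.0000, sin(0*pi/3) = 0.0000
U^9 x = (1.0000 * 1 - 0.0000 * 8, 0.0000 * 1 + 1.0000 * 8)
= (1.0000, 8.0000)
||U^9 x|| = sqrt(1.0000^2 + 8.0000^2) = sqrt(65.0000) = 8.0623

8.0623


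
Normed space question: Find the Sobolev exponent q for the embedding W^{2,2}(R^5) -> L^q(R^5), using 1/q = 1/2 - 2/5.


Using the Sobolev embedding formula: 1/q = 1/p - k/n
1/q = 1/2 - 2/5 = 1/10
q = 1/(1/10) = 10

10.0000


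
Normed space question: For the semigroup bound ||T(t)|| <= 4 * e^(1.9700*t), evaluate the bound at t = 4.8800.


||T(4.8800)|| <= 4 * exp(1.9700 * 4.8800)
= 4 * exp(9.6136)
= 4 * 14966.9543
= 59867.8170

59867.8170


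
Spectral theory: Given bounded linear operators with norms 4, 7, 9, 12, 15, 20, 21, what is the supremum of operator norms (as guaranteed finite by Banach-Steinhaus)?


By the Uniform Boundedness Principle, the supremum of norms is finite.
sup_k ||T_k|| = max(4, 7, 9, 12, 15, 20, 21) = 21

21


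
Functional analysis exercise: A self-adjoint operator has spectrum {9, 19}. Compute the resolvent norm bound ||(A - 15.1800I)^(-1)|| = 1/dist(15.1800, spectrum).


dist(15.1800, {9, 19}) = min(|15.1800 - 9|, |15.1800 - 19|)
= min(6.1800, 3.8200) = 3.8200
Resolvent bound = 1/3.8200 = 0.2618

0.2618


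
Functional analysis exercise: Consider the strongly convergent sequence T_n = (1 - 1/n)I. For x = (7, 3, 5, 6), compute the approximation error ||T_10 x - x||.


T_10 x - x = (1 - 1/10)x - x = -x/10
||x|| = sqrt(119) = 10.9087
||T_10 x - x|| = ||x||/10 = 10.9087/10 = 1.0909

1.0909


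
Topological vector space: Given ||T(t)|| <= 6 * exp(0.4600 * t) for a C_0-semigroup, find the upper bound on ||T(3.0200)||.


||T(3.0200)|| <= 6 * exp(0.4600 * 3.0200)
= 6 * exp(1.3892)
= 6 * 4.0116
= 24.0698

24.0698


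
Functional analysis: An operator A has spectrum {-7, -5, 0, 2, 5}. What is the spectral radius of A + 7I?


Spectrum of A + 7I = {0, 2, 7, 9, 12}
Spectral radius = max |lambda| over the shifted spectrum
= max(0, 2, 7, 9, 12) = 12

12


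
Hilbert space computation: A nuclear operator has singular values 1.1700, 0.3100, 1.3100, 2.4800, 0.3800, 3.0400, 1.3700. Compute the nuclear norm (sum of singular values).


The nuclear norm is the sum of all singular values.
||T||_1 = 1.1700 + 0.3100 + 1.3100 + 2.4800 + 0.3800 + 3.0400 + 1.3700
= 10.0600

10.0600


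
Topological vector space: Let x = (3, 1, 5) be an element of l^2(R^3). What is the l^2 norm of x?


The l^2 norm = (sum |x_i|^2)^(1/2)
Sum of 2th powers = 9 + 1 + 25 = 35
||x||_2 = (35)^(1/2) = 5.9161

5.9161


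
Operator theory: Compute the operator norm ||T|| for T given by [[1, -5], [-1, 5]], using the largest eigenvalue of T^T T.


A^T A = [[2, -10], [-10, 50]]
trace(A^T A) = 52, det(A^T A) = 0
discriminant = 52^2 - 4*0 = 2704
Largest eigenvalue of A^T A = (trace + sqrt(disc))/2 = 52.0000
||T|| = sqrt(52.0000) = 7.2111

7.2111


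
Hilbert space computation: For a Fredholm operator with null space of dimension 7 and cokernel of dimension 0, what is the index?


The Fredholm index is defined as ind(T) = dim(ker T) - dim(coker T)
= 7 - 0
= 7

7


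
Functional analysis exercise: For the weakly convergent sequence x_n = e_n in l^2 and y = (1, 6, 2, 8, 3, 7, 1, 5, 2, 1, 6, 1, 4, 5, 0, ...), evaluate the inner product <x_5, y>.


x_5 = e_5 is the standard basis vector with 1 in position 5.
<x_5, y> = y_5 = 3
As n -> infinity, <x_n, y> -> 0, confirming weak convergence of (x_n) to 0.

3


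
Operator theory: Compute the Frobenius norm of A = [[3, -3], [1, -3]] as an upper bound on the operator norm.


||A||_F^2 = sum a_ij^2
= 3^2 + (-3)^2 + 1^2 + (-3)^2
= 9 + 9 + 1 + 9 = 28
||A||_F = sqrt(28) = 5.2915

5.2915


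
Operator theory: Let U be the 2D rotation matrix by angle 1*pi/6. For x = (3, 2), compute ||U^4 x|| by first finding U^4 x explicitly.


U is a rotation by theta = 1*pi/6
U^4 = rotation by 4*theta = 4*pi/6
cos(4*pi/6) = -0.5000, sin(4*pi/6) = 0.8660
U^4 x = (-0.5000 * 3 - 0.8660 * 2, 0.8660 * 3 + -0.5000 * 2)
= (-3.2321, 1.5981)
||U^4 x|| = sqrt((-3.2321)^2 + 1.5981^2) = sqrt(13.0000) = 3.6056

3.6056


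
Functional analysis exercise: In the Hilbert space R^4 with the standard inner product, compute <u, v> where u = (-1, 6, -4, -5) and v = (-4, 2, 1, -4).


Computing the standard inner product <u, v> = sum u_i * v_i
= -1*-4 + 6*2 + -4*1 + -5*-4
= 4 + 12 + -4 + 20
= 32

32


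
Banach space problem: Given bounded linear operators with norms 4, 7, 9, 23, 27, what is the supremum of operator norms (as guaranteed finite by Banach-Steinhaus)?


By the Uniform Boundedness Principle, the supremum of norms is finite.
sup_k ||T_k|| = max(4, 7, 9, 23, 27) = 27

27


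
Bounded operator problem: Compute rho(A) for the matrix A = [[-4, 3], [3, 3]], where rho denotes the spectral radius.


For a 2x2 matrix, eigenvalues satisfy lambda^2 - (trace)*lambda + det = 0
trace = -4 + 3 = -1
det = -4*3 - 3*3 = -21
discriminant = (-1)^2 - 4*(-21) = 85
spectral radius = max |eigenvalue| = 5.1098

5.1098


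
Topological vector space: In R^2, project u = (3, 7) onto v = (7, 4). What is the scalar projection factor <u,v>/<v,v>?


Computing <u,v> = 3*7 + 7*4 = 49
Computing <v,v> = 7^2 + 4^2 = 65
Projection coefficient = 49/65 = 0.7538

0.7538


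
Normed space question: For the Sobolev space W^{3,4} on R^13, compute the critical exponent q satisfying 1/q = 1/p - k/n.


Using the Sobolev embedding formula: 1/q = 1/p - k/n
1/q = 1/4 - 3/13 = 1/52
q = 1/(1/52) = 52

52.0000


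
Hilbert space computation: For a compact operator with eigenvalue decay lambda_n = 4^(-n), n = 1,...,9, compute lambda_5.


The eigenvalue formula gives lambda_5 = 1/4^5
= 1/1024
= 9.7656e-04

9.7656e-04


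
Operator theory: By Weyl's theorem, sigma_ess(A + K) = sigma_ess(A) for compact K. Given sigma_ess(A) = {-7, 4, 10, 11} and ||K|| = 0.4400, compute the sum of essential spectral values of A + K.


By Weyl's theorem, the essential spectrum is invariant under compact perturbations.
sigma_ess(A + K) = sigma_ess(A) = {-7, 4, 10, 11}
Sum = -7 + 4 + 10 + 11 = 18

18


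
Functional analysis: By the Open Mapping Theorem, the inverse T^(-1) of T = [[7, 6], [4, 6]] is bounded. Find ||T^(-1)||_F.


det(T) = 7*6 - 6*4 = 18
T^(-1) = (1/18) * [[6, -6], [-4, 7]] = [[0.3333, -0.3333], [-0.2222, 0.3889]]
||T^(-1)||_F^2 = 0.3333^2 + (-0.3333)^2 + (-0.2222)^2 + 0.3889^2 = 0.4228
||T^(-1)||_F = sqrt(0.4228) = 0.6503

0.6503


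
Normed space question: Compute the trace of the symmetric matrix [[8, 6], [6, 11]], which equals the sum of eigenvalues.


For a self-adjoint (symmetric) matrix, the eigenvalues are real.
The sum of eigenvalues equals the trace of the matrix.
trace = 8 + 11 = 19

19


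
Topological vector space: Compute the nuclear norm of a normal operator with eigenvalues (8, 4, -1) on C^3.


For a normal operator, singular values equal |eigenvalues|.
Trace norm = sum |lambda_i| = 8 + 4 + 1
= 13

13


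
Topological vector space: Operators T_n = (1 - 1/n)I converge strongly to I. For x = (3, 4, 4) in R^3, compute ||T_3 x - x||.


T_3 x - x = (1 - 1/3)x - x = -x/3
||x|| = sqrt(41) = 6.4031
||T_3 x - x|| = ||x||/3 = 6.4031/3 = 2.1344

2.1344


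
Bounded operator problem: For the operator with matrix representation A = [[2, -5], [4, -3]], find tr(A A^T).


trace(A * A^T) = sum of squares of all entries
= 2^2 + (-5)^2 + 4^2 + (-3)^2
= 4 + 25 + 16 + 9
= 54

54


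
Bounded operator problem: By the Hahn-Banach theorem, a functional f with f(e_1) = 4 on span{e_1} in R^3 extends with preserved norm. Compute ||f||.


The norm of f is given by ||f|| = sup_{||x||=1} |f(x)|.
On span{e_1}, ||e_1|| = 1, so ||f|| = |f(e_1)| / ||e_1||
= |4| / 1 = 4.0000

4.0000


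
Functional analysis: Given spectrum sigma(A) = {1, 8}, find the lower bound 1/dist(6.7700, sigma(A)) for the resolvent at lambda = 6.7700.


dist(6.7700, {1, 8}) = min(|6.7700 - 1|, |6.7700 - 8|)
= min(5.7700, 1.2300) = 1.2300
Resolvent bound = 1/1.2300 = 0.8130

0.8130


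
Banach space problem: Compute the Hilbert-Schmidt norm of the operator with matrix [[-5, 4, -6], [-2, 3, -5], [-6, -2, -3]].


The Hilbert-Schmidt norm is sqrt(sum of squares of all entries).
Sum of squares = (-5)^2 + 4^2 + (-6)^2 + (-2)^2 + 3^2 + (-5)^2 + (-6)^2 + (-2)^2 + (-3)^2
= 25 + 16 + 36 + 4 + 9 + 25 + 36 + 4 + 9 = 164
||T||_HS = sqrt(164) = 12.8062

12.8062


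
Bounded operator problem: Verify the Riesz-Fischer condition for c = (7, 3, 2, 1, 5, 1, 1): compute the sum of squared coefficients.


sum |c_n|^2 = 7^2 + 3^2 + 2^2 + 1^2 + 5^2 + 1^2 + 1^2
= 49 + 9 + 4 + 1 + 25 + 1 + 1
= 90

90


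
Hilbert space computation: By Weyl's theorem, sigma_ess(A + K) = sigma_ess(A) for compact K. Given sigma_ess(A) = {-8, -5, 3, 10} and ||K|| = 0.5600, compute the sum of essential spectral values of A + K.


By Weyl's theorem, the essential spectrum is invariant under compact perturbations.
sigma_ess(A + K) = sigma_ess(A) = {-8, -5, 3, 10}
Sum = -8 + -5 + 3 + 10 = 0

0


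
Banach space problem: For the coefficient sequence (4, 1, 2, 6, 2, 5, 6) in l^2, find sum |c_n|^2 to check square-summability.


sum |c_n|^2 = 4^2 + 1^2 + 2^2 + 6^2 + 2^2 + 5^2 + 6^2
= 16 + 1 + 4 + 36 + 4 + 25 + 36
= 122

122


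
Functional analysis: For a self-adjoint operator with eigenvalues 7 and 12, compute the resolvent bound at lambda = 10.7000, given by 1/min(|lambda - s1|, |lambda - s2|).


dist(10.7000, {7, 12}) = min(|10.7000 - 7|, |10.7000 - 12|)
= min(3.7000, 1.3000) = 1.3000
Resolvent bound = 1/1.3000 = 0.7692

0.7692


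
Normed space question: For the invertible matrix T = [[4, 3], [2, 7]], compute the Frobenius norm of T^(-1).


det(T) = 4*7 - 3*2 = 22
T^(-1) = (1/22) * [[7, -3], [-2, 4]] = [[0.3182, -0.1364], [-0.0909, 0.1818]]
||T^(-1)||_F^2 = 0.3182^2 + (-0.1364)^2 + (-0.0909)^2 + 0.1818^2 = 0.1612
||T^(-1)||_F = sqrt(0.1612) = 0.4014

0.4014


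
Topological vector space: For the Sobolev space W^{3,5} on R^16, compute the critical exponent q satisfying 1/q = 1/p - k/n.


Using the Sobolev embedding formula: 1/q = 1/p - k/n
1/q = 1/5 - 3/16 = 1/80
q = 1/(1/80) = 80

80.0000


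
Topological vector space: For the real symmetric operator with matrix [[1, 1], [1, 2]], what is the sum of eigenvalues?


For a self-adjoint (symmetric) matrix, the eigenvalues are real.
The sum of eigenvalues equals the trace of the matrix.
trace = 1 + 2 = 3

3


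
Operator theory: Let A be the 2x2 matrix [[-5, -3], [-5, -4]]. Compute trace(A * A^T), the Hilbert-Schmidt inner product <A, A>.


trace(A * A^T) = sum of squares of all entries
= (-5)^2 + (-3)^2 + (-5)^2 + (-4)^2
= 25 + 9 + 25 + 16
= 75

75


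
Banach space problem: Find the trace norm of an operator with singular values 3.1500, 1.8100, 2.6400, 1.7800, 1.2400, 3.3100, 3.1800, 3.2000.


The nuclear norm is the sum of all singular values.
||T||_1 = 3.1500 + 1.8100 + 2.6400 + 1.7800 + 1.2400 + 3.3100 + 3.1800 + 3.2000
= 20.3100

20.3100


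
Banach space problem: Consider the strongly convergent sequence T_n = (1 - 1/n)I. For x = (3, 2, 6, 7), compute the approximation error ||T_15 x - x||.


T_15 x - x = (1 - 1/15)x - x = -x/15
||x|| = sqrt(98) = 9.8995
||T_15 x - x|| = ||x||/15 = 9.8995/15 = 0.6600

0.6600


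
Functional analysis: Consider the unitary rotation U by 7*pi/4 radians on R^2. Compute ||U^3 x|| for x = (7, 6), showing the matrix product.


U is a rotation by theta = 7*pi/4
U^3 = rotation by 3*theta = 21*pi/4 = 5*pi/4 (mod 2*pi)
cos(5*pi/4) = -0.7071, sin(5*pi/4) = -0.7071
U^3 x = (-0.7071 * 7 - -0.7071 * 6, -0.7071 * 7 + -0.7071 * 6)
= (-0.7071, -9.1924)
||U^3 x|| = sqrt((-0.7071)^2 + (-9.1924)^2) = sqrt(85.0000) = 9.2195

9.2195


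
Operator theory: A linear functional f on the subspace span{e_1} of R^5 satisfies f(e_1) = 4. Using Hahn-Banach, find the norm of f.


The norm of f is given by ||f|| = sup_{||x||=1} |f(x)|.
On span{e_1}, ||e_1|| = 1, so ||f|| = |f(e_1)| / ||e_1||
= |4| / 1 = 4.0000

4.0000


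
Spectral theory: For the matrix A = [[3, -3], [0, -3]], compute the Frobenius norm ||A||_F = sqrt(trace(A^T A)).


||A||_F^2 = sum a_ij^2
= 3^2 + (-3)^2 + 0^2 + (-3)^2
= 9 + 9 + 0 + 9 = 27
||A||_F = sqrt(27) = 5.1962

5.1962


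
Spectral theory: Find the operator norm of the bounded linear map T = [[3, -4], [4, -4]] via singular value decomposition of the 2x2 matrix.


A^T A = [[25, -28], [-28, 32]]
trace(A^T A) = 57, det(A^T A) = 16
discriminant = 57^2 - 4*16 = 3185
Largest eigenvalue of A^T A = (trace + sqrt(disc))/2 = 56.7179
||T|| = sqrt(56.7179) = 7.5311

7.5311


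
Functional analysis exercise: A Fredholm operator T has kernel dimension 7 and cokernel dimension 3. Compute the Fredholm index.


The Fredholm index is defined as ind(T) = dim(ker T) - dim(coker T)
= 7 - 3
= 4

4


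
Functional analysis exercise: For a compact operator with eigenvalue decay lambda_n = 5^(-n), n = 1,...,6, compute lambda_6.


The eigenvalue formula gives lambda_6 = 1/5^6
= 1/15625
= 6.4000e-05

6.4000e-05


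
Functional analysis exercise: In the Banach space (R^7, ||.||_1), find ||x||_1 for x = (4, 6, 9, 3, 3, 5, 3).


The l^1 norm equals the sum of absolute values of all components.
||x||_1 = 4 + 6 + 9 + 3 + 3 + 5 + 3
= 33

33.0000


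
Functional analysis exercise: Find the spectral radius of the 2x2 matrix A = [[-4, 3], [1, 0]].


For a 2x2 matrix, eigenvalues satisfy lambda^2 - (trace)*lambda + det = 0
trace = -4 + 0 = -4
det = -4*0 - 3*1 = -3
discriminant = (-4)^2 - 4*(-3) = 28
spectral radius = max |eigenvalue| = 4.6458

4.6458


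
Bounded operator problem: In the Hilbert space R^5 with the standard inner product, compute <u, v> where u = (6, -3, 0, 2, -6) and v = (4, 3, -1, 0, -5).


Computing the standard inner product <u, v> = sum u_i * v_i
= 6*4 + -3*3 + 0*-1 + 2*0 + -6*-5
= 24 + -9 + 0 + 0 + 30
= 45

45


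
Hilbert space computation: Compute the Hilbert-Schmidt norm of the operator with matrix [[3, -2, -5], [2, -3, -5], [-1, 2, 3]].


The Hilbert-Schmidt norm is sqrt(sum of squares of all entries).
Sum of squares = 3^2 + (-2)^2 + (-5)^2 + 2^2 + (-3)^2 + (-5)^2 + (-1)^2 + 2^2 + 3^2
= 9 + 4 + 25 + 4 + 9 + 25 + 1 + 4 + 9 = 90
||T||_HS = sqrt(90) = 9.4868

9.4868


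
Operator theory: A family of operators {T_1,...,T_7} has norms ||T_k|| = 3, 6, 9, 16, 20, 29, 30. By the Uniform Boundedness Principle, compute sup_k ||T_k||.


By the Uniform Boundedness Principle, the supremum of norms is finite.
sup_k ||T_k|| = max(3, 6, 9, 16, 20, 29, 30) = 30

30


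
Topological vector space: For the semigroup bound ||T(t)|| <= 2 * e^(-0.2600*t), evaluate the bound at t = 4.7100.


||T(4.7100)|| <= 2 * exp(-0.2600 * 4.7100)
= 2 * exp(-1.2246)
= 2 * 0.2939
= 0.5878

0.5878


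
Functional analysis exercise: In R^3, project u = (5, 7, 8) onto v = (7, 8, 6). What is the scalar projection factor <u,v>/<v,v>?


Computing <u,v> = 5*7 + 7*8 + 8*6 = 139
Computing <v,v> = 7^2 + 8^2 + 6^2 = 149
Projection coefficient = 139/149 = 0.9329

0.9329


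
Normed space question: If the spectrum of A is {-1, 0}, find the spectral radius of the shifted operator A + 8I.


Spectrum of A + 8I = {7, 8}
Spectral radius = max |lambda| over the shifted spectrum
= max(7, 8) = 8

8


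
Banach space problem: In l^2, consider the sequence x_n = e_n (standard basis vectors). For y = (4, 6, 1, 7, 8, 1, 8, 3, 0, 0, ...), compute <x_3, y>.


x_3 = e_3 is the standard basis vector with 1 in position 3.
<x_3, y> = y_3 = 1
As n -> infinity, <x_n, y> -> 0, confirming weak convergence of (x_n) to 0.

1


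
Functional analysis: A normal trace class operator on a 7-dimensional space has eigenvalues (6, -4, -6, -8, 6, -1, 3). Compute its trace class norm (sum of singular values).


For a normal operator, singular values equal |eigenvalues|.
Trace norm = sum |lambda_i| = 6 + 4 + 6 + 8 + 6 + 1 + 3
= 34

34


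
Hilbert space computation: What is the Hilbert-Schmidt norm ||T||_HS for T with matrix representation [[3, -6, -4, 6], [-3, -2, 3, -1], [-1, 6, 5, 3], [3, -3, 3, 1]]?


The Hilbert-Schmidt norm is sqrt(sum of squares of all entries).
Sum of squares = 3^2 + (-6)^2 + (-4)^2 + 6^2 + (-3)^2 + (-2)^2 + 3^2 + (-1)^2 + (-1)^2 + 6^2 + 5^2 + 3^2 + 3^2 + (-3)^2 + 3^2 + 1^2
= 9 + 36 + 16 + 36 + 9 + 4 + 9 + 1 + 1 + 36 + 25 + 9 + 9 + 9 + 9 + 1 = 219
||T||_HS = sqrt(219) = 14.7986

14.7986


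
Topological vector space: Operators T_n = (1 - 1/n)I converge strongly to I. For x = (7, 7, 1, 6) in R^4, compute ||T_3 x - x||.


T_3 x - x = (1 - 1/3)x - x = -x/3
||x|| = sqrt(135) = 11.6190
||T_3 x - x|| = ||x||/3 = 11.6190/3 = 3.8730

3.8730


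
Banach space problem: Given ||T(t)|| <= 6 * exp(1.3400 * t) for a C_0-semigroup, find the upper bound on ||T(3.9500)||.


||T(3.9500)|| <= 6 * exp(1.3400 * 3.9500)
= 6 * exp(5.2930)
= 6 * 198.9393
= 1193.6361

1193.6361


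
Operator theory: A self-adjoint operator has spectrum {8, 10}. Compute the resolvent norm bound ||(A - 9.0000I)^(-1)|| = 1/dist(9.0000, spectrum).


dist(9.0000, {8, 10}) = min(|9.0000 - 8|, |9.0000 - 10|)
= min(1.0000, 1.0000) = 1.0000
Resolvent bound = 1/1.0000 = 1.0000

1.0000


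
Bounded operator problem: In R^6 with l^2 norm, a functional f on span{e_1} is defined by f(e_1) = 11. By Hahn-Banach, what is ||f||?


The norm of f is given by ||f|| = sup_{||x||=1} |f(x)|.
On span{e_1}, ||e_1|| = 1, so ||f|| = |f(e_1)| / ||e_1||
= |11| / 1 = 11.0000

11.0000


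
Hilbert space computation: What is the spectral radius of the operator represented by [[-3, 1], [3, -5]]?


For a 2x2 matrix, eigenvalues satisfy lambda^2 - (trace)*lambda + det = 0
trace = -3 + -5 = -8
det = -3*-5 - 1*3 = 12
discriminant = (-8)^2 - 4*(12) = 16
spectral radius = max |eigenvalue| = 6.0000

6.0000


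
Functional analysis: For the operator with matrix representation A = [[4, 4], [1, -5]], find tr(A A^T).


trace(A * A^T) = sum of squares of all entries
= 4^2 + 4^2 + 1^2 + (-5)^2
= 16 + 16 + 1 + 25
= 58

58


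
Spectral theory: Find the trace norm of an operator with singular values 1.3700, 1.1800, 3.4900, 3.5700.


The nuclear norm is the sum of all singular values.
||T||_1 = 1.3700 + 1.1800 + 3.4900 + 3.5700
= 9.6100

9.6100


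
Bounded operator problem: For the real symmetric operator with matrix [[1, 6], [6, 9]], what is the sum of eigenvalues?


For a self-adjoint (symmetric) matrix, the eigenvalues are real.
The sum of eigenvalues equals the trace of the matrix.
trace = 1 + 9 = 10

10


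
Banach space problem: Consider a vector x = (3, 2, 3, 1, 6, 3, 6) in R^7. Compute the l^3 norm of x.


The l^3 norm = (sum |x_i|^3)^(1/3)
Sum of 3th powers = 27 + 8 + 27 + 1 + 216 + 27 + 216 = 522
||x||_3 = (522)^(1/3) = 8.0517

8.0517


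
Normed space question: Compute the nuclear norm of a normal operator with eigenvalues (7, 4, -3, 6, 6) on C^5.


For a normal operator, singular values equal |eigenvalues|.
Trace norm = sum |lambda_i| = 7 + 4 + 3 + 6 + 6
= 26

26


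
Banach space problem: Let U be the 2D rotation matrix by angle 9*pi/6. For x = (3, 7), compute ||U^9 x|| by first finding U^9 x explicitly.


U is a rotation by theta = 9*pi/6
U^9 = rotation by 9*theta = 81*pi/6 = 9*pi/6 (mod 2*pi)
cos(9*pi/6) = 0.0000, sin(9*pi/6) = -1.0000
U^9 x = (0.0000 * 3 - -1.0000 * 7, -1.0000 * 3 + 0.0000 * 7)
= (7.0000, -3.0000)
||U^9 x|| = sqrt(7.0000^2 + (-3.0000)^2) = sqrt(58.0000) = 7.6158

7.6158


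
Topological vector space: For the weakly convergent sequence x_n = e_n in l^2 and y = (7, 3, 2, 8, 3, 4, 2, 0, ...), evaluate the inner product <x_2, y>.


x_2 = e_2 is the standard basis vector with 1 in position 2.
<x_2, y> = y_2 = 3
As n -> infinity, <x_n, y> -> 0, confirming weak convergence of (x_n) to 0.

3


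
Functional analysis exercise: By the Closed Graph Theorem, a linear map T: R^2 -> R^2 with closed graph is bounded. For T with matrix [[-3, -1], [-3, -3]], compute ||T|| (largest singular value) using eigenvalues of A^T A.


A^T A = [[18, 12], [12, 10]]
trace(A^T A) = 28, det(A^T A) = 36
discriminant = 28^2 - 4*36 = 640
Largest eigenvalue of A^T A = (trace + sqrt(disc))/2 = 26.6491
||T|| = sqrt(26.6491) = 5.1623

5.1623


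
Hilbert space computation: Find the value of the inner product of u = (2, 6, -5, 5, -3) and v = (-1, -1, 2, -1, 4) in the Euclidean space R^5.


Computing the standard inner product <u, v> = sum u_i * v_i
= 2*-1 + 6*-1 + -5*2 + 5*-1 + -3*4
= -2 + -6 + -10 + -5 + -12
= -35

-35


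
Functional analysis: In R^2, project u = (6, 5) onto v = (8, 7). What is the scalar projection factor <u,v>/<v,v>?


Computing <u,v> = 6*8 + 5*7 = 83
Computing <v,v> = 8^2 + 7^2 = 113
Projection coefficient = 83/113 = 0.7345

0.7345


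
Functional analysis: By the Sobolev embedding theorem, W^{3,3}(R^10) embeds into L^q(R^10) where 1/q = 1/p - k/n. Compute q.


Using the Sobolev embedding formula: 1/q = 1/p - k/n
1/q = 1/3 - 3/10 = 1/30
q = 1/(1/30) = 30

30.0000


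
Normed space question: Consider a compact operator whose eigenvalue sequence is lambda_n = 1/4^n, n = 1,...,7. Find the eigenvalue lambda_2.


The eigenvalue formula gives lambda_2 = 1/4^2
= 1/16
= 0.0625

0.0625


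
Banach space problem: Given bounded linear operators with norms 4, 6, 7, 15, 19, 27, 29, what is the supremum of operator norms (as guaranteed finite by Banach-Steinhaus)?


By the Uniform Boundedness Principle, the supremum of norms is finite.
sup_k ||T_k|| = max(4, 6, 7, 15, 19, 27, 29) = 29

29


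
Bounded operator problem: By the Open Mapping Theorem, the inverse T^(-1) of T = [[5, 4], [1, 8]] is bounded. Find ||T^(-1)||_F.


det(T) = 5*8 - 4*1 = 36
T^(-1) = (1/36) * [[8, -4], [-1, 5]] = [[0.2222, -0.1111], [-0.0278, 0.1389]]
||T^(-1)||_F^2 = 0.2222^2 + (-0.1111)^2 + (-0.0278)^2 + 0.1389^2 = 0.0818
||T^(-1)||_F = sqrt(0.0818) = 0.2860

0.2860


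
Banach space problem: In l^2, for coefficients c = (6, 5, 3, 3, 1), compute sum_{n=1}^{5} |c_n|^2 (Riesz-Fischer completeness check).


sum |c_n|^2 = 6^2 + 5^2 + 3^2 + 3^2 + 1^2
= 36 + 25 + 9 + 9 + 1
= 80

80


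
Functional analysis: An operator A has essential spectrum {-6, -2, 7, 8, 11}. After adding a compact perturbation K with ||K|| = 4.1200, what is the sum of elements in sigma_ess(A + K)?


By Weyl's theorem, the essential spectrum is invariant under compact perturbations.
sigma_ess(A + K) = sigma_ess(A) = {-6, -2, 7, 8, 11}
Sum = -6 + -2 + 7 + 8 + 11 = 18

18


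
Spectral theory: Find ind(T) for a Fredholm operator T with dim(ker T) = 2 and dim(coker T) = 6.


The Fredholm index is defined as ind(T) = dim(ker T) - dim(coker T)
= 2 - 6
= -4

-4


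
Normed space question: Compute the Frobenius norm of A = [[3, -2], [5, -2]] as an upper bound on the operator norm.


||A||_F^2 = sum a_ij^2
= 3^2 + (-2)^2 + 5^2 + (-2)^2
= 9 + 4 + 25 + 4 = 42
||A||_F = sqrt(42) = 6.4807

6.4807


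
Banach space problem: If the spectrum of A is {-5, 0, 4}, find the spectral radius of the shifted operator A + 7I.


Spectrum of A + 7I = {2, 7, 11}
Spectral radius = max |lambda| over the shifted spectrum
= max(2, 7, 11) = 11

11


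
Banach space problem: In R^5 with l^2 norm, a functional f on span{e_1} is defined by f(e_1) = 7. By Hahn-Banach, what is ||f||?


The norm of f is given by ||f|| = sup_{||x||=1} |f(x)|.
On span{e_1}, ||e_1|| = 1, so ||f|| = |f(e_1)| / ||e_1||
= |7| / 1 = 7.0000

7.0000


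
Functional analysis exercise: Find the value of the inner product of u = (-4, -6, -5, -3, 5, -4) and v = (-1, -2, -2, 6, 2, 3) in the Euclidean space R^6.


Computing the standard inner product <u, v> = sum u_i * v_i
= -4*-1 + -6*-2 + -5*-2 + -3*6 + 5*2 + -4*3
= 4 + 12 + 10 + -18 + 10 + -12
= 6

6


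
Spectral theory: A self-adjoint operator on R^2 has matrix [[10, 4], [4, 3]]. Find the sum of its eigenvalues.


For a self-adjoint (symmetric) matrix, the eigenvalues are real.
The sum of eigenvalues equals the trace of the matrix.
trace = 10 + 3 = 13

13


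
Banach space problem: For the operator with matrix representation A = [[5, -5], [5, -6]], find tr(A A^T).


trace(A * A^T) = sum of squares of all entries
= 5^2 + (-5)^2 + 5^2 + (-6)^2
= 25 + 25 + 25 + 36
= 111

111


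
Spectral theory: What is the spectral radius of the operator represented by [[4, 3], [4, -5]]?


For a 2x2 matrix, eigenvalues satisfy lambda^2 - (trace)*lambda + det = 0
trace = 4 + -5 = -1
det = 4*-5 - 3*4 = -32
discriminant = (-1)^2 - 4*(-32) = 129
spectral radius = max |eigenvalue| = 6.1789

6.1789


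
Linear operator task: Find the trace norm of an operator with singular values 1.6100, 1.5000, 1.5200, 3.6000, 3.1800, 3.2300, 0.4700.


The nuclear norm is the sum of all singular values.
||T||_1 = 1.6100 + 1.5000 + 1.5200 + 3.6000 + 3.1800 + 3.2300 + 0.4700
= 15.1100

15.1100


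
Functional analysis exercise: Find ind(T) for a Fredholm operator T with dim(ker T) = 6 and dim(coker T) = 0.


The Fredholm index is defined as ind(T) = dim(ker T) - dim(coker T)
= 6 - 0
= 6

6


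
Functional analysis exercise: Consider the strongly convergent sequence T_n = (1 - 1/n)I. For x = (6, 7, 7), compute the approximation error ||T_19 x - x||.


T_19 x - x = (1 - 1/19)x - x = -x/19
||x|| = sqrt(134) = 11.5758
||T_19 x - x|| = ||x||/19 = 11.5758/19 = 0.6093

0.6093


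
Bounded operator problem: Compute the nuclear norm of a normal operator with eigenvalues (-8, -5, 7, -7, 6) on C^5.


For a normal operator, singular values equal |eigenvalues|.
Trace norm = sum |lambda_i| = 8 + 5 + 7 + 7 + 6
= 33

33


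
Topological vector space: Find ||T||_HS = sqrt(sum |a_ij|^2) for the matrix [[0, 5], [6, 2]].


The Hilbert-Schmidt norm is sqrt(sum of squares of all entries).
Sum of squares = 0^2 + 5^2 + 6^2 + 2^2
= 0 + 25 + 36 + 4 = 65
||T||_HS = sqrt(65) = 8.0623

8.0623


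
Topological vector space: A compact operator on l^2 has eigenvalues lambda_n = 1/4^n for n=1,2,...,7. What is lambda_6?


The eigenvalue formula gives lambda_6 = 1/4^6
= 1/4096
= 2.4414e-04

2.4414e-04


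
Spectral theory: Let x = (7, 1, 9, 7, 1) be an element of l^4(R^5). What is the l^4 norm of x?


The l^4 norm = (sum |x_i|^4)^(1/4)
Sum of 4th powers = 2401 + 1 + 6561 + 2401 + 1 = 11365
||x||_4 = (11365)^(1/4) = 10.3251

10.3251


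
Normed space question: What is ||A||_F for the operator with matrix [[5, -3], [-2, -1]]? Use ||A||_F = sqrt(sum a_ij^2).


||A||_F^2 = sum a_ij^2
= 5^2 + (-3)^2 + (-2)^2 + (-1)^2
= 25 + 9 + 4 + 1 = 39
||A||_F = sqrt(39) = 6.2450

6.2450


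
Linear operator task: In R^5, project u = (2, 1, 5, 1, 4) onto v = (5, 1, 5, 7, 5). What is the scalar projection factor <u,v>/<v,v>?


Computing <u,v> = 2*5 + 1*1 + 5*5 + 1*7 + 4*5 = 63
Computing <v,v> = 5^2 + 1^2 + 5^2 + 7^2 + 5^2 = 125
Projection coefficient = 63/125 = 0.5040

0.5040


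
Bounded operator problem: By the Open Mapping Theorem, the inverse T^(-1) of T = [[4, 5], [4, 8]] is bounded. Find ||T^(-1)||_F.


det(T) = 4*8 - 5*4 = 12
T^(-1) = (1/12) * [[8, -5], [-4, 4]] = [[0.6667, -0.4167], [-0.3333, 0.3333]]
||T^(-1)||_F^2 = 0.6667^2 + (-0.4167)^2 + (-0.3333)^2 + 0.3333^2 = 0.8403
||T^(-1)||_F = sqrt(0.8403) = 0.9167

0.9167


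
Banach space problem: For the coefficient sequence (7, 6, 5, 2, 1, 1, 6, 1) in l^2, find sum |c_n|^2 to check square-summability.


sum |c_n|^2 = 7^2 + 6^2 + 5^2 + 2^2 + 1^2 + 1^2 + 6^2 + 1^2
= 49 + 36 + 25 + 4 + 1 + 1 + 36 + 1
= 153

153


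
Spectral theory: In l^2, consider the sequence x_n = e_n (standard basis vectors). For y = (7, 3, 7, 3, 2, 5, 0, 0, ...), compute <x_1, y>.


x_1 = e_1 is the standard basis vector with 1 in position 1.
<x_1, y> = y_1 = 7
As n -> infinity, <x_n, y> -> 0, confirming weak convergence of (x_n) to 0.

7


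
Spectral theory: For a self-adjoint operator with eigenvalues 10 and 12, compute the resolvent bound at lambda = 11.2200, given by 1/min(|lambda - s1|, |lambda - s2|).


dist(11.2200, {10, 12}) = min(|11.2200 - 10|, |11.2200 - 12|)
= min(1.2200, 0.7800) = 0.7800
Resolvent bound = 1/0.7800 = 1.2821

1.2821


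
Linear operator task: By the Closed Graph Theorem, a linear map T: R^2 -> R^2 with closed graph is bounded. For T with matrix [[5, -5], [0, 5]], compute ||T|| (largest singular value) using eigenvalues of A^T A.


A^T A = [[25, -25], [-25, 50]]
trace(A^T A) = 75, det(A^T A) = 625
discriminant = 75^2 - 4*625 = 3125
Largest eigenvalue of A^T A = (trace + sqrt(disc))/2 = 65.4508
||T|| = sqrt(65.4508) = 8.0902

8.0902


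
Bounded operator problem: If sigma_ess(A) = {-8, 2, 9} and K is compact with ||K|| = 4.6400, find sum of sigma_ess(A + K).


By Weyl's theorem, the essential spectrum is invariant under compact perturbations.
sigma_ess(A + K) = sigma_ess(A) = {-8, 2, 9}
Sum = -8 + 2 + 9 = 3

3


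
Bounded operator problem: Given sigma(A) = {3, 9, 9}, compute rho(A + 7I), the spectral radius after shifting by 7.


Spectrum of A + 7I = {10, 16, 16}
Spectral radius = max |lambda| over the shifted spectrum
= max(10, 16, 16) = 16

16


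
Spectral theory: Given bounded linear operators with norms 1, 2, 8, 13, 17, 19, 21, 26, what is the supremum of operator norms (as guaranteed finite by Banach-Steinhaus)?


By the Uniform Boundedness Principle, the supremum of norms is finite.
sup_k ||T_k|| = max(1, 2, 8, 13, 17, 19, 21, 26) = 26

26


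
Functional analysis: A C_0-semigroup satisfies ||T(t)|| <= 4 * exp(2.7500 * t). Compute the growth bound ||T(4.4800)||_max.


||T(4.4800)|| <= 4 * exp(2.7500 * 4.4800)
= 4 * exp(12.3200)
= 4 * 224134.1420
= 896536.5682

896536.5682


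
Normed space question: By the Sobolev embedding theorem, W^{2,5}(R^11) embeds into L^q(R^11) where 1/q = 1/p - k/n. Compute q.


Using the Sobolev embedding formula: 1/q = 1/p - k/n
1/q = 1/5 - 2/11 = 1/55
q = 1/(1/55) = 55

55.0000


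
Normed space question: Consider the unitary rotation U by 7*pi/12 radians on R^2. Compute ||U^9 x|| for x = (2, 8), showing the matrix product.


U is a rotation by theta = 7*pi/12
U^9 = rotation by 9*theta = 63*pi/12 = 15*pi/12 (mod 2*pi)
cos(15*pi/12) = -0.7071, sin(15*pi/12) = -0.7071
U^9 x = (-0.7071 * 2 - -0.7071 * 8, -0.7071 * 2 + -0.7071 * 8)
= (4.2426, -7.0711)
||U^9 x|| = sqrt(4.2426^2 + (-7.0711)^2) = sqrt(68.0000) = 8.2462

8.2462


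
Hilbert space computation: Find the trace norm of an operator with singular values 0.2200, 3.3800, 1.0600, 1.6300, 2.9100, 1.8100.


The nuclear norm is the sum of all singular values.
||T||_1 = 0.2200 + 3.3800 + 1.0600 + 1.6300 + 2.9100 + 1.8100
= 11.0100

11.0100


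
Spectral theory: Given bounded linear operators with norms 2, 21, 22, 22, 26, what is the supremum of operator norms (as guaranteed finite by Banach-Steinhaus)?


By the Uniform Boundedness Principle, the supremum of norms is finite.
sup_k ||T_k|| = max(2, 21, 22, 22, 26) = 26

26


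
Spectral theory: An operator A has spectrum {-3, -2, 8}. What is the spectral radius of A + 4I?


Spectrum of A + 4I = {1, 2, 12}
Spectral radius = max |lambda| over the shifted spectrum
= max(1, 2, 12) = 12

12


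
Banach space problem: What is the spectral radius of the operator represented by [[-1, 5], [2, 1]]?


For a 2x2 matrix, eigenvalues satisfy lambda^2 - (trace)*lambda + det = 0
trace = -1 + 1 = 0
det = -1*1 - 5*2 = -11
discriminant = 0^2 - 4*(-11) = 44
spectral radius = max |eigenvalue| = 3.3166

3.3166


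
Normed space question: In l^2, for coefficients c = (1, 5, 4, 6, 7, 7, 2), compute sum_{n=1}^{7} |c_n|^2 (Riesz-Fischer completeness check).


sum |c_n|^2 = 1^2 + 5^2 + 4^2 + 6^2 + 7^2 + 7^2 + 2^2
= 1 + 25 + 16 + 36 + 49 + 49 + 4
= 180

180


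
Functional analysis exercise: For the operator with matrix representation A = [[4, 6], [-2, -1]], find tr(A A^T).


trace(A * A^T) = sum of squares of all entries
= 4^2 + 6^2 + (-2)^2 + (-1)^2
= 16 + 36 + 4 + 1
= 57

57


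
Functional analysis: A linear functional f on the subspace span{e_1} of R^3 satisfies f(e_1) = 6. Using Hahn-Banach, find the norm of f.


The norm of f is given by ||f|| = sup_{||x||=1} |f(x)|.
On span{e_1}, ||e_1|| = 1, so ||f|| = |f(e_1)| / ||e_1||
= |6| / 1 = 6.0000

6.0000


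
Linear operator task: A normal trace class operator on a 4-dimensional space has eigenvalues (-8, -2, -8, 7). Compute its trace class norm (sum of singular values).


For a normal operator, singular values equal |eigenvalues|.
Trace norm = sum |lambda_i| = 8 + 2 + 8 + 7
= 25

25


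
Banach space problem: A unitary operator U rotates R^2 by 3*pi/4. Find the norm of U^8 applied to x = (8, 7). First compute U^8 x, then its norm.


U is a rotation by theta = 3*pi/4
U^8 = rotation by 8*theta = 24*pi/4 = 0*pi/4 (mod 2*pi)
cos(0*pi/4) = 1.0000, sin(0*pi/4) = 0.0000
U^8 x = (1.0000 * 8 - 0.0000 * 7, 0.0000 * 8 + 1.0000 * 7)
= (8.0000, 7.0000)
||U^8 x|| = sqrt(8.0000^2 + 7.0000^2) = sqrt(113.0000) = 10.6301

10.6301


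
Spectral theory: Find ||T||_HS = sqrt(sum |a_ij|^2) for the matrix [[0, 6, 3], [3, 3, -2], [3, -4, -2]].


The Hilbert-Schmidt norm is sqrt(sum of squares of all entries).
Sum of squares = 0^2 + 6^2 + 3^2 + 3^2 + 3^2 + (-2)^2 + 3^2 + (-4)^2 + (-2)^2
= 0 + 36 + 9 + 9 + 9 + 4 + 9 + 16 + 4 = 96
||T||_HS = sqrt(96) = 9.7980

9.7980


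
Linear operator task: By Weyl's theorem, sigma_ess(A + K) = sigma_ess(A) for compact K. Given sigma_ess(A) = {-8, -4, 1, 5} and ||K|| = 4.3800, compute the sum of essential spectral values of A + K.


By Weyl's theorem, the essential spectrum is invariant under compact perturbations.
sigma_ess(A + K) = sigma_ess(A) = {-8, -4, 1, 5}
Sum = -8 + -4 + 1 + 5 = -6

-6


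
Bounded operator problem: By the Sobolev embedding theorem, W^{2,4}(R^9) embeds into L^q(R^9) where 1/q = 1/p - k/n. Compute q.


Using the Sobolev embedding formula: 1/q = 1/p - k/n
1/q = 1/4 - 2/9 = 1/36
q = 1/(1/36) = 36

36.0000


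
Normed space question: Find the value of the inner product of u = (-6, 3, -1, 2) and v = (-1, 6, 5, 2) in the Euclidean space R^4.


Computing the standard inner product <u, v> = sum u_i * v_i
= -6*-1 + 3*6 + -1*5 + 2*2
= 6 + 18 + -5 + 4
= 23

23


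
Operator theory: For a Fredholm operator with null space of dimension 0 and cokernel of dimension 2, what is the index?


The Fredholm index is defined as ind(T) = dim(ker T) - dim(coker T)
= 0 - 2
= -2

-2
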